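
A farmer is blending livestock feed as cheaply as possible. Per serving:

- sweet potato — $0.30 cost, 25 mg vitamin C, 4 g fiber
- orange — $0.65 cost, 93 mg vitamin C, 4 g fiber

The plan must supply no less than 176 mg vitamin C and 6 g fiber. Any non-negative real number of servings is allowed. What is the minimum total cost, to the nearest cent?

A basic optimal solution has at most two foods positive. Try each food alone and each pair with both targets met exactly.
sweet potato only: max(176/25, 6/4) = 7.04 servings → $2.11.
orange only: max(176/93, 6/4) = 1.892 servings → $1.23.
sweet potato + orange: intersection lies outside the first quadrant.
Cheapest feasible corner: $1.23.

$1.23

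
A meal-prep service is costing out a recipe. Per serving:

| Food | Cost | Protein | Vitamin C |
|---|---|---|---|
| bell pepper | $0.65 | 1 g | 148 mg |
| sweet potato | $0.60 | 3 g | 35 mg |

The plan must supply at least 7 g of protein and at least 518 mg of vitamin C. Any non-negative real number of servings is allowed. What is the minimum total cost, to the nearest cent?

At the optimum either one food covers both requirements or two foods hit both targets exactly; no other combination can be cheaper.
bell pepper only: max(7/1, 518/148) = 7 servings → $4.55.
sweet potato only: max(7/3, 518/35) = 14.8 servings → $8.88.
bell pepper + sweet potato with both tight: 3.2 servings and 1.267 servings → $2.84.
Cheapest feasible corner: $2.84.

$2.84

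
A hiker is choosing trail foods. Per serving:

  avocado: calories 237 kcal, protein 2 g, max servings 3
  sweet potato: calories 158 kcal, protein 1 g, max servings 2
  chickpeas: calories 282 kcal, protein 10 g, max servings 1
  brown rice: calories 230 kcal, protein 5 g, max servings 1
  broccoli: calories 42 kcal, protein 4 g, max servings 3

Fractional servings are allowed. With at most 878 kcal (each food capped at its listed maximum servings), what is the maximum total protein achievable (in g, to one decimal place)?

Protein per kcal: broccoli 0.09524, chickpeas 0.03546, brown rice 0.02174, avocado 0.008439, sweet potato 0.006329.
Take 3 servings of broccoli: uses 126 kcal, +12.0 g protein (running total 12.0 g).
Take 1 serving of chickpeas: uses 282 kcal, +10.0 g protein (running total 22.0 g).
Take 1 serving of brown rice: uses 230 kcal, +5.0 g protein (running total 27.0 g).
Take 1.013 servings of avocado: uses 240 kcal, +2.0 g protein (running total 29.0 g).
Filling greedily by protein-per-kcal is optimal for one linear limit, giving 29.0 g.

29.0 g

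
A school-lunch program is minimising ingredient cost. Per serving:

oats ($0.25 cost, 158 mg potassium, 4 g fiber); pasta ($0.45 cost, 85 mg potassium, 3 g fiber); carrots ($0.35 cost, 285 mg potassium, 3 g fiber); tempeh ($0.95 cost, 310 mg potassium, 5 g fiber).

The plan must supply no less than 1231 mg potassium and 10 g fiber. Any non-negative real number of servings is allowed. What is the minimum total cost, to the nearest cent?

$1.51

Two binding constraints pin down two serving amounts, so the optimal mix uses at most two foods. The candidates are each food alone (scaled to the tighter of potassium/fiber) and each pair with both constraints tight.
oats only: max(1231/158, 10/4) = 7.791 servings → $1.95.
pasta only: max(1231/85, 10/3) = 14.48 servings → $6.52.
carrots only: max(1231/285, 10/3) = 4.319 servings → $1.51.
tempeh only: max(1231/310, 10/5) = 3.971 servings → $3.77.
oats + pasta: intersection lies outside the first quadrant.
oats + carrots with both targets exact would need a negative amount; discard.
oats + tempeh: the both-tight solution has a negative serving — not a feasible corner.
pasta + carrots: the both-tight solution has a negative serving — not a feasible corner.
pasta + tempeh with both targets exact would need a negative amount; discard.
carrots + tempeh with both targets exact would need a negative amount; discard.
The minimum over all feasible corners is $1.51.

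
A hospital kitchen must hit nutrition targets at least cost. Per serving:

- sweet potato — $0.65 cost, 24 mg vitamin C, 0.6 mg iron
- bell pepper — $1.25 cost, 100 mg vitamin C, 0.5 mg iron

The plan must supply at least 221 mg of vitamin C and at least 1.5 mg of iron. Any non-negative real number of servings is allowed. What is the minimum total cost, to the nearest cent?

$3.05

At the optimum either one food covers both requirements or two foods hit both targets exactly; no other combination can be cheaper.
sweet potato only: max(221/24, 1.5/0.6) = 9.208 servings → $5.99.
bell pepper only: max(221/100, 1.5/0.5) = 3 servings → $3.75.
sweet potato + bell pepper with both tight: 0.8229 servings and 2.013 servings → $3.05.
So the least-cost plan costs $3.05.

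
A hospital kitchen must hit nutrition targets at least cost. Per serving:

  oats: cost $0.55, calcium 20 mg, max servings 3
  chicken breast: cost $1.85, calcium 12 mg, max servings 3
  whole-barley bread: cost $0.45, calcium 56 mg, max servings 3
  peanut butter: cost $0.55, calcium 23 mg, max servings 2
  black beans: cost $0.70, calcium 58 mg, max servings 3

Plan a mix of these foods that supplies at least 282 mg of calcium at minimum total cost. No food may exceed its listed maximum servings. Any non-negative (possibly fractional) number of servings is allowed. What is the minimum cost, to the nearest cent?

Cost per mg of calcium: whole-barley bread $0.0080, black beans $0.0121, peanut butter $0.0239, oats $0.0275, chicken breast $0.1542.
Take 3 servings of whole-barley bread: +168.0 mg calcium for $1.35 (total $1.35, still need 114.0 mg).
Take 1.966 servings of black beans: +114.0 mg calcium for $1.38 (total $2.73, still need 0.0 mg).
Greedy by cheapest-per-mg is optimal for a single linear constraint, so the minimum cost is $2.73.

$2.73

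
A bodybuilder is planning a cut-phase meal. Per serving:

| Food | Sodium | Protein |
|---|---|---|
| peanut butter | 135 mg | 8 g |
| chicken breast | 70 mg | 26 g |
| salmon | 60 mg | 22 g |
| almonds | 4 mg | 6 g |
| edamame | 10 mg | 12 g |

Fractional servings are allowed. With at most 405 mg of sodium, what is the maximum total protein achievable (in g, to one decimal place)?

607.5 g

Protein per mg sodium: almonds 1.5, edamame 1.2, chicken breast 0.3714, salmon 0.3667, peanut butter 0.05926.
With no serving limits, spend the whole sodium allowance on almonds: 405 mg / 4 mg × 6 g = 607.5 g.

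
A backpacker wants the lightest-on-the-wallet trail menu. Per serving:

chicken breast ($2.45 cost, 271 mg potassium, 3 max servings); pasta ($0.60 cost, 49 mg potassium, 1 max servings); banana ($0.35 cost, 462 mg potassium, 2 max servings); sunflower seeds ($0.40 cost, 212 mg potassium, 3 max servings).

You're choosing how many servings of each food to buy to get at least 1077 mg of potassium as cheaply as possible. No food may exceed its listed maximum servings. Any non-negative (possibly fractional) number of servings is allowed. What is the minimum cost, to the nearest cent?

Cost per mg of potassium: banana $0.0008, sunflower seeds $0.0019, chicken breast $0.0090, pasta $0.0122.
Take 2 servings of banana: +924.0 mg potassium for $0.70 (total $0.70, still need 153.0 mg).
Take 0.7217 servings of sunflower seeds: +153.0 mg potassium for $0.29 (total $0.99, still need 0.0 mg).
Filling from the cheapest source first is optimal under one linear minimum: $0.99.

$0.99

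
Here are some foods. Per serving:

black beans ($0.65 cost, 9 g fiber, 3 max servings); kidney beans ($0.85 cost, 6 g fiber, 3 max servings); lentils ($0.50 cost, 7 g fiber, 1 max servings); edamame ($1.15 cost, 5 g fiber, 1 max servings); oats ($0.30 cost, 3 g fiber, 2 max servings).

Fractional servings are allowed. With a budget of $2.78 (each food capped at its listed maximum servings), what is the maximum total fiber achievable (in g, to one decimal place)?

37.3 g

Fiber per dollar: lentils 14, black beans 13.85, oats 10, kidney beans 7.059, edamame 4.348.
Take 1 serving of lentils: spends $0.50, +7.0 g fiber (running total 7.0 g).
Take 3 servings of black beans: spends $1.95, +27.0 g fiber (running total 34.0 g).
Take 1.1 servings of oats: spends $0.33, +3.3 g fiber (running total 37.3 g).
Filling greedily by fiber-per-dollar is optimal for one linear limit, giving 37.3 g.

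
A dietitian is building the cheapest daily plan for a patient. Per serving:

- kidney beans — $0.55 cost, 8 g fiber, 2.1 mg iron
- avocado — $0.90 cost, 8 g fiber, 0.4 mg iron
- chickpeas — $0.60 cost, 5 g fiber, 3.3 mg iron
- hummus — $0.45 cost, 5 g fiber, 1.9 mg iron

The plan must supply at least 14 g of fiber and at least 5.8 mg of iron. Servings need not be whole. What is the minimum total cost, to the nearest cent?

The cheapest plan sits at a corner of the feasible region — with two constraints it uses at most two foods.
kidney beans only: max(14/8, 5.8/2.1) = 2.762 servings → $1.52.
avocado only: max(14/8, 5.8/0.4) = 14.5 servings → $13.05.
chickpeas only: max(14/5, 5.8/3.3) = 2.8 servings → $1.68.
hummus only: max(14/5, 5.8/1.9) = 3.053 servings → $1.37.
kidney beans + avocado: intersection lies outside the first quadrant.
kidney beans + chickpeas with both tight: 1.082 servings and 1.069 servings → $1.24.
kidney beans + hummus with both targets exact would need a negative amount; discard.
avocado + chickpeas with both tight: 0.7049 servings and 1.672 servings → $1.64.
avocado + hummus: intersection lies outside the first quadrant.
chickpeas + hummus with both tight: 0.3429 servings and 2.457 servings → $1.31.
The minimum over all feasible corners is $1.24.

$1.24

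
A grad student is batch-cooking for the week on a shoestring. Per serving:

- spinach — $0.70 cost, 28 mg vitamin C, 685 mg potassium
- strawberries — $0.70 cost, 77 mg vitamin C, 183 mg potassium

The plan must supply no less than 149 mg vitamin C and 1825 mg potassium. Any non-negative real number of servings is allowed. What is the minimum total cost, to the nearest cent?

$2.41

spinach only: max(149/28, 1825/685) = 5.321 servings → $3.73.
strawberries only: max(149/77, 1825/183) = 9.973 servings → $6.98.
spinach + strawberries with both tight: 2.378 servings and 1.07 servings → $2.41.
So the least-cost plan costs $2.41.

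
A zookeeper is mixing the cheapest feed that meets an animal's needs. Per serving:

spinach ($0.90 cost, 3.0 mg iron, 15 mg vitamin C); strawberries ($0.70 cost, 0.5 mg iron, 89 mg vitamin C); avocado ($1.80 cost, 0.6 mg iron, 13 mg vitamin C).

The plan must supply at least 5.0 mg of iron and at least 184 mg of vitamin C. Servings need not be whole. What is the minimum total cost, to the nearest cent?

Two binding constraints pin down two serving amounts, so the optimal mix uses at most two foods. The candidates are each food alone (scaled to the tighter of iron/vitamin C) and each pair with both constraints tight.
spinach only: max(5.0/3.0, 184/15) = 12.27 servings → $11.04.
strawberries only: max(5.0/0.5, 184/89) = 10 servings → $7.00.
avocado only: max(5.0/0.6, 184/13) = 14.15 servings → $25.48.
spinach + strawberries with both tight: 1.36 servings and 1.838 servings → $2.51.
spinach + avocado: intersection lies outside the first quadrant.
strawberries + avocado with both tight: 0.968 servings and 7.527 servings → $14.23.
Cheapest feasible corner: $2.51.

$2.51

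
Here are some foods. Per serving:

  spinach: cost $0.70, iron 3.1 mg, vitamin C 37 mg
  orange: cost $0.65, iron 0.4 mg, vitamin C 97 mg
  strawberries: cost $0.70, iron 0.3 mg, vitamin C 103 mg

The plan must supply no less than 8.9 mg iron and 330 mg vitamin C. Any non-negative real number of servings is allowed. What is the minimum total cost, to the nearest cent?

An LP optimum is at a vertex; with two nutrient constraints at most two foods are used. Check each candidate.
spinach only: max(8.9/3.1, 330/37) = 8.919 servings → $6.24.
orange only: max(8.9/0.4, 330/97) = 22.25 servings → $14.46.
strawberries only: max(8.9/0.3, 330/103) = 29.67 servings → $20.77.
spinach + orange with both tight: 2.558 servings and 2.426 servings → $3.37.
spinach + strawberries with both tight: 2.653 servings and 2.251 servings → $3.43.
orange + strawberries with both targets exact would need a negative amount; discard.
Cheapest feasible corner: $3.37.

$3.37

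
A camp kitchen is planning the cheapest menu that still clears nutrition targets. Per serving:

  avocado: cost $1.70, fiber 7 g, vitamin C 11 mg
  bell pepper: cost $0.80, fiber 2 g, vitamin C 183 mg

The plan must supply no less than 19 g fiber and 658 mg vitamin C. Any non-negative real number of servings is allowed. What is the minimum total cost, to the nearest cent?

With two linear requirements the optimum uses one or two foods; enumerate the corners.
avocado only: max(19/7, 658/11) = 59.82 servings → $101.69.
bell pepper only: max(19/2, 658/183) = 9.5 servings → $7.60.
avocado + bell pepper with both tight: 1.716 servings and 3.492 servings → $5.71.
So the least-cost plan costs $5.71.

$5.71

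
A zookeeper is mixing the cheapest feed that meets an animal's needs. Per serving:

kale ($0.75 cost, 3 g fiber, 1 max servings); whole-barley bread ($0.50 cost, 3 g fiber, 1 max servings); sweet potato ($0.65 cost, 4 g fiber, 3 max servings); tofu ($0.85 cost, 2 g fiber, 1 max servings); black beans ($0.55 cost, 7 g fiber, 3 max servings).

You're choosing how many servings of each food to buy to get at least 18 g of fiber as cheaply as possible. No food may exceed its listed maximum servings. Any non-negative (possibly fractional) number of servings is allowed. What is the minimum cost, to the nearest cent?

Cost per g of fiber: black beans $0.0786, sweet potato $0.1625, whole-barley bread $0.1667, kale $0.2500, tofu $0.4250.
Take 2.571 servings of black beans: +18.0 g fiber for $1.41 (total $1.41, still need 0.0 g).
Greedy by cheapest-per-g is optimal for a single linear constraint, so the minimum cost is $1.41.

$1.41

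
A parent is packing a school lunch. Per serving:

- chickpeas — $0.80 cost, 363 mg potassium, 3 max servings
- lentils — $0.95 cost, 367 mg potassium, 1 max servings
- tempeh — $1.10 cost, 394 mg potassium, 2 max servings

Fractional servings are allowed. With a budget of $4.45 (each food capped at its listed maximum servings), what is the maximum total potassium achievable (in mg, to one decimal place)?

1850.0 mg

Potassium per dollar: chickpeas 453.8, lentils 386.3, tempeh 358.2.
Take 3 servings of chickpeas: spends $2.40, +1089.0 mg potassium (running total 1089.0 mg).
Take 1 serving of lentils: spends $0.95, +367.0 mg potassium (running total 1456.0 mg).
Take 1 serving of tempeh: spends $1.10, +394.0 mg potassium (running total 1850.0 mg).
Greedy by best ratio exhausts the cost allowance optimally: 1850.0 mg.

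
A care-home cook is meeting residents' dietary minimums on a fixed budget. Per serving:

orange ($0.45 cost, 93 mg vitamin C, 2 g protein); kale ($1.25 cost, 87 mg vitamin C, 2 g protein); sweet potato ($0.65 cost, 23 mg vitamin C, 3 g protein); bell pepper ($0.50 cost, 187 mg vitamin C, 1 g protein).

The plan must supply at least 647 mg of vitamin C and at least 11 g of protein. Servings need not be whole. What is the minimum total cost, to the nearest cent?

At the optimum either one food covers both requirements or two foods hit both targets exactly; no other combination can be cheaper.
orange only: max(647/93, 11/2) = 6.957 servings → $3.13.
kale only: max(647/87, 11/2) = 7.437 servings → $9.30.
sweet potato only: max(647/23, 11/3) = 28.13 servings → $18.28.
bell pepper only: max(647/187, 11/1) = 11 servings → $5.50.
orange + kale: the both-tight solution has a negative serving — not a feasible corner.
orange + sweet potato: the both-tight solution has a negative serving — not a feasible corner.
orange + bell pepper with both tight: 5.018 servings and 0.9644 servings → $2.74.
kale + sweet potato with both targets exact would need a negative amount; discard.
kale + bell pepper with both tight: 4.913 servings and 1.174 servings → $6.73.
sweet potato + bell pepper with both tight: 2.621 servings and 3.138 servings → $3.27.
The minimum over all feasible corners is $2.74.

$2.74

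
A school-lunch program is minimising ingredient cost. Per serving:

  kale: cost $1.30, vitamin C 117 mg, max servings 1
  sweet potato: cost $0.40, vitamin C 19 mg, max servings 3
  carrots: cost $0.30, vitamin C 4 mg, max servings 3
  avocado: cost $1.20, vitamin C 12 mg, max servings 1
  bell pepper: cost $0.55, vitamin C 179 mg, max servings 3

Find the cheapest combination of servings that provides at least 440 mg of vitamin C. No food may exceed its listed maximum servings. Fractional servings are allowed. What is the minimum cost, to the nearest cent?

$1.35

Cost per mg of vitamin C: bell pepper $0.0031, kale $0.0111, sweet potato $0.0211, carrots $0.0750, avocado $0.1000.
Take 2.458 servings of bell pepper: +440.0 mg vitamin C for $1.35 (total $1.35, still need 0.0 mg).
Filling from the cheapest source first is optimal under one linear minimum: $1.35.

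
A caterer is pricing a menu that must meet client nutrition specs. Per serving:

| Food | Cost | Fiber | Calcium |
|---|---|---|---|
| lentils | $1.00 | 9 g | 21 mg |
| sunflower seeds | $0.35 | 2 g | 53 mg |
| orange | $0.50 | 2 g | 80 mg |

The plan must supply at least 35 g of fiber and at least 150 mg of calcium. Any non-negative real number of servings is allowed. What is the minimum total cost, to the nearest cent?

$4.07

Compare the cost at each extreme point of the feasible region.
lentils only: max(35/9, 150/21) = 7.143 servings → $7.14.
sunflower seeds only: max(35/2, 150/53) = 17.5 servings → $6.12.
orange only: max(35/2, 150/80) = 17.5 servings → $8.75.
lentils + sunflower seeds with both tight: 3.575 servings and 1.414 servings → $4.07.
lentils + orange with both tight: 3.687 servings and 0.9071 servings → $4.14.
sunflower seeds + orange: intersection lies outside the first quadrant.
Cheapest feasible corner: $4.07.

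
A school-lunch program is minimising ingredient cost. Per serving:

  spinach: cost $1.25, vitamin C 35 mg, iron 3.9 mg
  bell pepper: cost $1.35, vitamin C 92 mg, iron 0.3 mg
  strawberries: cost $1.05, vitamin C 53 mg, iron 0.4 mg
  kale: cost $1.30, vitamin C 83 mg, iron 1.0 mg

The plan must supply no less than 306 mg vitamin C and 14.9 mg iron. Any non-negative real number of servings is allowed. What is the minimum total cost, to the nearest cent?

$7.06

For a min-cost LP with two ≥-constraints, a basic feasible solution has at most two positive variables.
spinach only: max(306/35, 14.9/3.9) = 8.743 servings → $10.93.
bell pepper only: max(306/92, 14.9/0.3) = 49.67 servings → $67.05.
strawberries only: max(306/53, 14.9/0.4) = 37.25 servings → $39.11.
kale only: max(306/83, 14.9/1.0) = 14.9 servings → $19.37.
spinach + bell pepper with both tight: 3.672 servings and 1.929 servings → $7.19.
spinach + strawberries with both tight: 3.463 servings and 3.487 servings → $7.99.
spinach + kale with both tight: 3.224 servings and 2.327 servings → $7.06.
bell pepper + strawberries: the both-tight solution has a negative serving — not a feasible corner.
bell pepper + kale: the both-tight solution has a negative serving — not a feasible corner.
strawberries + kale: the both-tight solution has a negative serving — not a feasible corner.
So the least-cost plan costs $7.06.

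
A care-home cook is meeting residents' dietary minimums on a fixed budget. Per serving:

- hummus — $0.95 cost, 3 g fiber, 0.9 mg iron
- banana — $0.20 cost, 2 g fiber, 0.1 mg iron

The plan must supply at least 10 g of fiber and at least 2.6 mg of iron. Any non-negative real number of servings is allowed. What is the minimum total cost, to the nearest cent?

$2.82

Two binding constraints pin down two serving amounts, so the optimal mix uses at most two foods. The candidates are each food alone (scaled to the tighter of fiber/iron) and each pair with both constraints tight.
hummus only: max(10/3, 2.6/0.9) = 3.333 servings → $3.17.
banana only: max(10/2, 2.6/0.1) = 26 servings → $5.20.
hummus + banana with both tight: 2.8 servings and 0.8 servings → $2.82.
So the least-cost plan costs $2.82.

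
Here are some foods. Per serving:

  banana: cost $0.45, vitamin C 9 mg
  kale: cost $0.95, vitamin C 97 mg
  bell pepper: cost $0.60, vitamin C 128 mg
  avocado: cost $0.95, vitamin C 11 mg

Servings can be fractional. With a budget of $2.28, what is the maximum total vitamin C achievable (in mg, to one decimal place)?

Vitamin C per dollar: bell pepper 213.3, kale 102.1, banana 20, avocado 11.58.
With no serving limits, spend the whole cost allowance on bell pepper: $2.28 / $0.60 × 128 mg = 486.4 mg.

486.4 mg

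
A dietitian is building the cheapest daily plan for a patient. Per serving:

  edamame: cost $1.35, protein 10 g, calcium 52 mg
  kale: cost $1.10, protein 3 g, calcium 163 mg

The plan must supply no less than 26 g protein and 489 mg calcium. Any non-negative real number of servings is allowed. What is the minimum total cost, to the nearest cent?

edamame only: max(26/10, 489/52) = 9.404 servings → $12.70.
kale only: max(26/3, 489/163) = 8.667 servings → $9.53.
edamame + kale with both tight: 1.88 servings and 2.4 servings → $5.18.
So the least-cost plan costs $5.18.

$5.18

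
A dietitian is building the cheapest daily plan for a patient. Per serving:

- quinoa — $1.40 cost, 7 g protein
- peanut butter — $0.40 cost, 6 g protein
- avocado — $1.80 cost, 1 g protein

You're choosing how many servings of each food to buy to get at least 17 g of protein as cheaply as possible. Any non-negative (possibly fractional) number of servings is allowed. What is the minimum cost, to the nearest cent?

$1.13

Cost per g of protein: peanut butter $0.0667, quinoa $0.2000, avocado $1.8000.
With no serving limits, use only peanut butter: 17 g / 6 g = 2.833 servings × $0.40 = $1.13.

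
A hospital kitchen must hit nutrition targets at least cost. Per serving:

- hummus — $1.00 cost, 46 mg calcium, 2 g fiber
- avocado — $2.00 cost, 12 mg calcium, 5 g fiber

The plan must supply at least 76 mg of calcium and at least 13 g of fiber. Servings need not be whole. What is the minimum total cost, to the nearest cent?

hummus only: max(76/46, 13/2) = 6.5 servings → $6.50.
avocado only: max(76/12, 13/5) = 6.333 servings → $12.67.
hummus + avocado with both tight: 1.087 servings and 2.165 servings → $5.42.
So the least-cost plan costs $5.42.

$5.42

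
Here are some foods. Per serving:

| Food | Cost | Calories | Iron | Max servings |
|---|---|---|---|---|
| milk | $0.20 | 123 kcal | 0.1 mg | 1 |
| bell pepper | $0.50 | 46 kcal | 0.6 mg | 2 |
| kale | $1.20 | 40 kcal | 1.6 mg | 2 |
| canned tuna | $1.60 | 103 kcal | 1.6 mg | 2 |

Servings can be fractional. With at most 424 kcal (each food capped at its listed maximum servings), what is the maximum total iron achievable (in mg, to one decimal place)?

7.6 mg

Iron per kcal: kale 0.04, canned tuna 0.01553, bell pepper 0.01304, milk 0.000813.
Take 2 servings of kale: uses 80 kcal, +3.2 mg iron (running total 3.2 mg).
Take 2 servings of canned tuna: uses 206 kcal, +3.2 mg iron (running total 6.4 mg).
Take 2 servings of bell pepper: uses 92 kcal, +1.2 mg iron (running total 7.6 mg).
Take 0.374 servings of milk: uses 46 kcal, +0.0 mg iron (running total 7.6 mg).
Greedy by best ratio exhausts the calories allowance optimally: 7.6 mg.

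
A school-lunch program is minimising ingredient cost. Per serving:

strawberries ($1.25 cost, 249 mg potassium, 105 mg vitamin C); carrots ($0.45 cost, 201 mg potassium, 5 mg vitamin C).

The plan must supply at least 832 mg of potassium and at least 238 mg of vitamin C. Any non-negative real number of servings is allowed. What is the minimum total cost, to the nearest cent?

$3.39

This is a tiny linear program; its minimum lies at a vertex of the feasible set. List the vertices and price them.
strawberries only: max(832/249, 238/105) = 3.341 servings → $4.18.
carrots only: max(832/201, 238/5) = 47.6 servings → $21.42.
strawberries + carrots with both tight: 2.199 servings and 1.415 servings → $3.39.
The minimum over all feasible corners is $3.39.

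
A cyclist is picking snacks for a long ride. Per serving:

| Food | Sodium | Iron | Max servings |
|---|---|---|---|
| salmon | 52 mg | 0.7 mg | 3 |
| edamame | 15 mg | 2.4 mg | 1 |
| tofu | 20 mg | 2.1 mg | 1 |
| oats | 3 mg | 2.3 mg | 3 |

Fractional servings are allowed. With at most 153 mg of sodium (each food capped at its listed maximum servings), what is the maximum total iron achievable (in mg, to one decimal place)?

Iron per mg sodium: oats 0.7667, edamame 0.16, tofu 0.105, salmon 0.01346.
Take 3 servings of oats: uses 9 mg sodium, +6.9 mg iron (running total 6.9 mg).
Take 1 serving of edamame: uses 15 mg sodium, +2.4 mg iron (running total 9.3 mg).
Take 1 serving of tofu: uses 20 mg sodium, +2.1 mg iron (running total 11.4 mg).
Take 2.096 servings of salmon: uses 109 mg sodium, +1.5 mg iron (running total 12.9 mg).
Filling greedily by iron-per-mg sodium is optimal for one linear limit, giving 12.9 mg.

12.9 mg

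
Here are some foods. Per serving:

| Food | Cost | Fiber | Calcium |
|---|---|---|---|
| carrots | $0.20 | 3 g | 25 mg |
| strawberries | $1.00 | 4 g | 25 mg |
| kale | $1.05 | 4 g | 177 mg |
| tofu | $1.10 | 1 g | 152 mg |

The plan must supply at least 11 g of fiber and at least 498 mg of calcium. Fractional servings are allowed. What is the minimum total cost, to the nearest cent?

$2.95

With two linear requirements the optimum uses one or two foods; enumerate the corners.
carrots only: max(11/3, 498/25) = 19.92 servings → $3.98.
strawberries only: max(11/4, 498/25) = 19.92 servings → $19.92.
kale only: max(11/4, 498/177) = 2.814 servings → $2.95.
tofu only: max(11/1, 498/152) = 11 servings → $12.10.
carrots + strawberries with both targets exact would need a negative amount; discard.
carrots + kale: intersection lies outside the first quadrant.
carrots + tofu with both tight: 2.724 servings and 2.828 servings → $3.66.
strawberries + kale with both targets exact would need a negative amount; discard.
strawberries + tofu with both tight: 2.014 servings and 2.945 servings → $5.25.
kale + tofu with both tight: 2.724 servings and 0.1044 servings → $2.97.
The minimum over all feasible corners is $2.95.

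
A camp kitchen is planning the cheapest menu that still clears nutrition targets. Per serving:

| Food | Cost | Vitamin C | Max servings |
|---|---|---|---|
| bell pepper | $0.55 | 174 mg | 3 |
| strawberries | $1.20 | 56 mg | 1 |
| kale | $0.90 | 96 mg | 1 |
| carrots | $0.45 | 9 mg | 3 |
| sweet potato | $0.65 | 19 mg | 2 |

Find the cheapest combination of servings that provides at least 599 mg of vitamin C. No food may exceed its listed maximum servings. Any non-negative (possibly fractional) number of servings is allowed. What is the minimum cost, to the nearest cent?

$2.37

Cost per mg of vitamin C: bell pepper $0.0032, kale $0.0094, strawberries $0.0214, sweet potato $0.0342, carrots $0.0500.
Take 3 servings of bell pepper: +522.0 mg vitamin C for $1.65 (total $1.65, still need 77.0 mg).
Take 0.8021 servings of kale: +77.0 mg vitamin C for $0.72 (total $2.37, still need 0.0 mg).
Greedy by cheapest-per-mg is optimal for a single linear constraint, so the minimum cost is $2.37.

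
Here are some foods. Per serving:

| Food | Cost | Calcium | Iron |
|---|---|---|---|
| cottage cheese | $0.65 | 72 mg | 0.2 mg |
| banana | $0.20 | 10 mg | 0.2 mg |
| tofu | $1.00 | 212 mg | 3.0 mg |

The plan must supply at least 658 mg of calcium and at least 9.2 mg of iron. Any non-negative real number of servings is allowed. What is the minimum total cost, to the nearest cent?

cottage cheese only: max(658/72, 9.2/0.2) = 46 servings → $29.90.
banana only: max(658/10, 9.2/0.2) = 65.8 servings → $13.16.
tofu only: max(658/212, 9.2/3.0) = 3.104 servings → $3.10.
cottage cheese + banana with both tight: 3.194 servings and 42.81 servings → $10.64.
cottage cheese + tofu with both tight: 0.1359 servings and 3.058 servings → $3.15.
banana + tofu with both targets exact would need a negative amount; discard.
Cheapest feasible corner: $3.10.

$3.10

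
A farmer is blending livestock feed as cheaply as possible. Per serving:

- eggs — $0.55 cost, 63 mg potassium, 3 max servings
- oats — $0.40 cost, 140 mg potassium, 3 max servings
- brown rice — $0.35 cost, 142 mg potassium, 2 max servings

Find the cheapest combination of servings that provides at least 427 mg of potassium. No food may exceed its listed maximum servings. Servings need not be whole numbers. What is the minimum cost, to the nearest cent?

$1.11

Cost per mg of potassium: brown rice $0.0025, oats $0.0029, eggs $0.0087.
Take 2 servings of brown rice: +284.0 mg potassium for $0.70 (total $0.70, still need 143.0 mg).
Take 1.021 servings of oats: +143.0 mg potassium for $0.41 (total $1.11, still need 0.0 mg).
Filling from the cheapest source first is optimal under one linear minimum: $1.11.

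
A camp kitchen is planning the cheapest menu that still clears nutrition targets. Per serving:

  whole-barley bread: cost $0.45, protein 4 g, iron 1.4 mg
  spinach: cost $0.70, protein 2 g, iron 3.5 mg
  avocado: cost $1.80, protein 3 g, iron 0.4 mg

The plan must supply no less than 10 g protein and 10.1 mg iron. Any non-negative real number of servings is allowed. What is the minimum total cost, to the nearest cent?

The cheapest plan sits at a corner of the feasible region — with two constraints it uses at most two foods.
whole-barley bread only: max(10/4, 10.1/1.4) = 7.214 servings → $3.25.
spinach only: max(10/2, 10.1/3.5) = 5 servings → $3.50.
avocado only: max(10/3, 10.1/0.4) = 25.25 servings → $45.45.
whole-barley bread + spinach with both tight: 1.321 servings and 2.357 servings → $2.24.
whole-barley bread + avocado with both targets exact would need a negative amount; discard.
spinach + avocado with both tight: 2.711 servings and 1.526 servings → $4.64.
The minimum over all feasible corners is $2.24.

$2.24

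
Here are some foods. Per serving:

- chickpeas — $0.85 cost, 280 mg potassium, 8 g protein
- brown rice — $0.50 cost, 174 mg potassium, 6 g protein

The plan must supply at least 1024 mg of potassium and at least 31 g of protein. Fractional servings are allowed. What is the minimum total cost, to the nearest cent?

$2.94

A basic optimal solution has at most two foods positive. Try each food alone and each pair with both targets met exactly.
chickpeas only: max(1024/280, 31/8) = 3.875 servings → $3.29.
brown rice only: max(1024/174, 31/6) = 5.885 servings → $2.94.
chickpeas + brown rice with both tight: 2.604 servings and 1.694 servings → $3.06.
The minimum over all feasible corners is $2.94.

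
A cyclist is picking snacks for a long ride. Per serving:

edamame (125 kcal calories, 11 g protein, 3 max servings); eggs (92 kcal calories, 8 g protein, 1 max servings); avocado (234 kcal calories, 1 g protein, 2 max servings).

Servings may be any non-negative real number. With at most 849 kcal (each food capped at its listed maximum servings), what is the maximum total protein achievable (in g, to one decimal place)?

42.6 g

Protein per kcal: edamame 0.088, eggs 0.08696, avocado 0.004274.
Take 3 servings of edamame: uses 375 kcal, +33.0 g protein (running total 33.0 g).
Take 1 serving of eggs: uses 92 kcal, +8.0 g protein (running total 41.0 g).
Take 1.632 servings of avocado: uses 382 kcal, +1.6 g protein (running total 42.6 g).
Filling greedily by protein-per-kcal is optimal for one linear limit, giving 42.6 g.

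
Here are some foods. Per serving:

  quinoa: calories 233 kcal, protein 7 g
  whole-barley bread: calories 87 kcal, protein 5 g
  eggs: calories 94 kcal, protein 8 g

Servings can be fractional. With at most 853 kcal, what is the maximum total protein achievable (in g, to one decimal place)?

Protein per kcal: eggs 0.08511, whole-barley bread 0.05747, quinoa 0.03004.
With no serving limits, spend the whole calories allowance on eggs: 853 kcal / 94 kcal × 8 g = 72.6 g.

72.6 g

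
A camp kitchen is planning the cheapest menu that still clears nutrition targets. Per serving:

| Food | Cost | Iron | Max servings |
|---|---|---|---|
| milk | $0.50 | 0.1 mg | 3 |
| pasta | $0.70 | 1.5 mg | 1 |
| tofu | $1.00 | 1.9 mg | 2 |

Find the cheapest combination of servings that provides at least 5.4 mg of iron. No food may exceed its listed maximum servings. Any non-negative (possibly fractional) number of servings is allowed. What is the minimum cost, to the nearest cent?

Cost per mg of iron: pasta $0.4667, tofu $0.5263, milk $5.0000.
Take 1 serving of pasta: +1.5 mg iron for $0.70 (total $0.70, still need 3.9 mg).
Take 2 servings of tofu: +3.8 mg iron for $2.00 (total $2.70, still need 0.1 mg).
Take 1 serving of milk: +0.1 mg iron for $0.50 (total $3.20, still need 0.0 mg).
Filling from the cheapest source first is optimal under one linear minimum: $3.20.

$3.20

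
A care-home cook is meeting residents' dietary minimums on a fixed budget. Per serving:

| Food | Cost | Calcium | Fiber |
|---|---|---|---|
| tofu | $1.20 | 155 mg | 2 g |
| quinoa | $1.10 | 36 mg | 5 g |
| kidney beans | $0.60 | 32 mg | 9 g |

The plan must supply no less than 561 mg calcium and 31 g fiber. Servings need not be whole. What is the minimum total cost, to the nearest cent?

$5.32

tofu only: max(561/155, 31/2) = 15.5 servings → $18.60.
quinoa only: max(561/36, 31/5) = 15.58 servings → $17.14.
kidney beans only: max(561/32, 31/9) = 17.53 servings → $10.52.
tofu + quinoa with both tight: 2.403 servings and 5.239 servings → $8.65.
tofu + kidney beans with both tight: 3.048 servings and 2.767 servings → $5.32.
quinoa + kidney beans with both targets exact would need a negative amount; discard.
Cheapest feasible corner: $5.32.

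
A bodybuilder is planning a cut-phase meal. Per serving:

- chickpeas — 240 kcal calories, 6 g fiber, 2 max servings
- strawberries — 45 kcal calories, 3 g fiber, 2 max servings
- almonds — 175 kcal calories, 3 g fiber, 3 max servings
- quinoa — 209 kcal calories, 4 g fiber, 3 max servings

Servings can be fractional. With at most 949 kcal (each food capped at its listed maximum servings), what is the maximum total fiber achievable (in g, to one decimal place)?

25.3 g

Fiber per kcal: strawberries 0.06667, chickpeas 0.025, quinoa 0.01914, almonds 0.01714.
Take 2 servings of strawberries: uses 90 kcal, +6.0 g fiber (running total 6.0 g).
Take 2 servings of chickpeas: uses 480 kcal, +12.0 g fiber (running total 18.0 g).
Take 1.813 servings of quinoa: uses 379 kcal, +7.3 g fiber (running total 25.3 g).
Filling greedily by fiber-per-kcal is optimal for one linear limit, giving 25.3 g.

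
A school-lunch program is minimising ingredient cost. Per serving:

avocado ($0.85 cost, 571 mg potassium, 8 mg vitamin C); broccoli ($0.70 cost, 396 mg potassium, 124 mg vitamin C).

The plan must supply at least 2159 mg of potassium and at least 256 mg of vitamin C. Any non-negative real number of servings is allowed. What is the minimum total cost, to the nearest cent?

$3.42

With two linear requirements the optimum uses one or two foods; enumerate the corners.
avocado only: max(2159/571, 256/8) = 32 servings → $27.20.
broccoli only: max(2159/396, 256/124) = 5.452 servings → $3.82.
avocado + broccoli with both tight: 2.459 servings and 1.906 servings → $3.42.
The minimum over all feasible corners is $3.42.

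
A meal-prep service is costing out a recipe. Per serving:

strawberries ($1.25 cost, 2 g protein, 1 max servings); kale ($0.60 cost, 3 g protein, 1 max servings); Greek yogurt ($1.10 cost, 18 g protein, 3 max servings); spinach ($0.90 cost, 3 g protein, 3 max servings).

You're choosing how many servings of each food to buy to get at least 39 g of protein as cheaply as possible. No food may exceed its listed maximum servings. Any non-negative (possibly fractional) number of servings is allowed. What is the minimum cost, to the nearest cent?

Cost per g of protein: Greek yogurt $0.0611, kale $0.2000, spinach $0.3000, strawberries $0.6250.
Take 2.167 servings of Greek yogurt: +39.0 g protein for $2.38 (total $2.38, still need 0.0 g).
Greedy by cheapest-per-g is optimal for a single linear constraint, so the minimum cost is $2.38.

$2.38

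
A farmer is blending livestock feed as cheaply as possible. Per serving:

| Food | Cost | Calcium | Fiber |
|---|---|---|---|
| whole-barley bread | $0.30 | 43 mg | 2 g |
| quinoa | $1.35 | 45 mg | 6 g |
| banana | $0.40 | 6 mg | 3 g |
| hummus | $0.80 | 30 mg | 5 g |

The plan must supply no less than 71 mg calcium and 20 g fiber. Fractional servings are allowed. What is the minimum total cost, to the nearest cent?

$2.69

An LP optimum is at a vertex; with two nutrient constraints at most two foods are used. Check each candidate.
whole-barley bread only: max(71/43, 20/2) = 10 servings → $3.00.
quinoa only: max(71/45, 20/6) = 3.333 servings → $4.50.
banana only: max(71/6, 20/3) = 11.83 servings → $4.73.
hummus only: max(71/30, 20/5) = 4 servings → $3.20.
whole-barley bread + quinoa: the both-tight solution has a negative serving — not a feasible corner.
whole-barley bread + banana with both tight: 0.7949 servings and 6.137 servings → $2.69.
whole-barley bread + hummus: intersection lies outside the first quadrant.
quinoa + banana with both tight: 0.9394 servings and 4.788 servings → $3.18.
quinoa + hummus: intersection lies outside the first quadrant.
banana + hummus with both tight: 4.083 servings and 1.55 servings → $2.87.
Cheapest feasible corner: $2.69.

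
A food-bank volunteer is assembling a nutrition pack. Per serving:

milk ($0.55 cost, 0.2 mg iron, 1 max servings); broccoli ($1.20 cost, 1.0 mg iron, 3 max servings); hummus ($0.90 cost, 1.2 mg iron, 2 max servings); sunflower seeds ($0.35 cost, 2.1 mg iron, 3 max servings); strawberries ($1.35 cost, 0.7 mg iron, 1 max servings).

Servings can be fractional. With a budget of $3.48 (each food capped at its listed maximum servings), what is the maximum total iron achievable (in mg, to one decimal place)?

9.2 mg

Iron per dollar: sunflower seeds 6, hummus 1.333, broccoli 0.8333, strawberries 0.5185, milk 0.3636.
Take 3 servings of sunflower seeds: spends $1.05, +6.3 mg iron (running total 6.3 mg).
Take 2 servings of hummus: spends $1.80, +2.4 mg iron (running total 8.7 mg).
Take 0.525 servings of broccoli: spends $0.63, +0.5 mg iron (running total 9.2 mg).
Greedy by best ratio exhausts the cost allowance optimally: 9.2 mg.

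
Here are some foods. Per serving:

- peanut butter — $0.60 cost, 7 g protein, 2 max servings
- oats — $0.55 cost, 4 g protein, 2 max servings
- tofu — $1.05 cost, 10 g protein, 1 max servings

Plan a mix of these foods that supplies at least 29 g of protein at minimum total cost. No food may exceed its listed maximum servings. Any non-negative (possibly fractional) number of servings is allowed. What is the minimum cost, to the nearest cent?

Cost per g of protein: peanut butter $0.0857, tofu $0.1050, oats $0.1375.
Take 2 servings of peanut butter: +14.0 g protein for $1.20 (total $1.20, still need 15.0 g).
Take 1 serving of tofu: +10.0 g protein for $1.05 (total $2.25, still need 5.0 g).
Take 1.25 servings of oats: +5.0 g protein for $0.69 (total $2.94, still need 0.0 g).
Filling from the cheapest source first is optimal under one linear minimum: $2.94.

$2.94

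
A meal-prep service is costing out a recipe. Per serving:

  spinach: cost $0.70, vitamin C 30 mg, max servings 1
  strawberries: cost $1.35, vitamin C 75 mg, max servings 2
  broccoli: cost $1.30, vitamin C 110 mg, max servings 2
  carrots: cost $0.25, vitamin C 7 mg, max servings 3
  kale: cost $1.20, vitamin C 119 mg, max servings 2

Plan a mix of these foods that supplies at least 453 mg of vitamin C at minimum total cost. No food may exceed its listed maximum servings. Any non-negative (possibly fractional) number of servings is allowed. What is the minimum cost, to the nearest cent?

Cost per mg of vitamin C: kale $0.0101, broccoli $0.0118, strawberries $0.0180, spinach $0.0233, carrots $0.0357.
Take 2 servings of kale: +238.0 mg vitamin C for $2.40 (total $2.40, still need 215.0 mg).
Take 1.955 servings of broccoli: +215.0 mg vitamin C for $2.54 (total $4.94, still need 0.0 mg).
Greedy by cheapest-per-mg is optimal for a single linear constraint, so the minimum cost is $4.94.

$4.94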